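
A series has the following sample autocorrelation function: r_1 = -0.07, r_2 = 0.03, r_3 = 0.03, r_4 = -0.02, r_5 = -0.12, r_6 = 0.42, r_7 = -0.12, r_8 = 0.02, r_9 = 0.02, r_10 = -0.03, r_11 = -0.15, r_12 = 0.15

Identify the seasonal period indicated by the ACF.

The largest autocorrelation is r_6 = 0.42, with a weaker echo at lag 12 (0.15); the remaining lags stay at or below 0.03.
The dominant spike at lag 6 indicates a seasonal period of 6.

6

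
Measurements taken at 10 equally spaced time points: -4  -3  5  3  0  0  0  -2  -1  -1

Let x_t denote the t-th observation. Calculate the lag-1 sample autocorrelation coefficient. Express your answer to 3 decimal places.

Mean x̄ = (-4 − 3 + 5 + 3 + 0 + 0 + 0 − 2 − 1 − 1)/10 = -0.3000
Numerator Σ_{t=1}^{9}(x_t−x̄)(x_{t+1}−x̄) = 15.5100
Denominator Σ(x_t−x̄)² = 64.1000
r_1 = 15.5100 / 64.1000 = 0.242

0.242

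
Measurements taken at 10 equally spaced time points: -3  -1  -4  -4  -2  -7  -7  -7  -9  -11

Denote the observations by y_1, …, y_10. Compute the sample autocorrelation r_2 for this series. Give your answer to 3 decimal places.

Mean ȳ = (-3 − 1 − 4 − 4 − 2 − 7 − 7 − 7 − 9 − 11)/10 = -5.5000
Numerator Σ_{t=1}^{8}(y_t−ȳ)(y_{t+2}−ȳ) = 24.0000
Denominator Σ(y_t−ȳ)² = 92.5000
r_2 = 24.0000 / 92.5000 = 0.259

0.259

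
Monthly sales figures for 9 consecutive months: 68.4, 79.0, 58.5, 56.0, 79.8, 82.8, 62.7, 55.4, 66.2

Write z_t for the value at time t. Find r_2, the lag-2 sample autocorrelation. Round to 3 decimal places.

Mean z̄ = (68.4 + 79.0 + 58.5 + 56.0 + 79.8 + 82.8 + 62.7 + 55.4 + 66.2)/9 = 67.6444
Numerator Σ_{t=1}^{7}(z_t−z̄)(z_{t+2}−z̄) = -665.3040
Denominator Σ(z_t−z̄)² = 902.6422
r_2 = -665.3040 / 902.6422 = -0.737

-0.737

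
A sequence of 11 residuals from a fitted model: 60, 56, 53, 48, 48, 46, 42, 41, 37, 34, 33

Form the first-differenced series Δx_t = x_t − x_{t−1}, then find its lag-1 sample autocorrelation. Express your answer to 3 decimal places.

First differences Δx: -4, -3, -5, 0, -2, -4, -1, -4, -3, -1
Mean of differences = -2.7000
Numerator Σ(Δx_t−Δx̄)(Δx_{t+1}−Δx̄) = -8.6900
Denominator Σ(Δx_t−Δx̄)² = 24.1000
r_1(Δx) = -8.6900 / 24.1000 = -0.361

-0.361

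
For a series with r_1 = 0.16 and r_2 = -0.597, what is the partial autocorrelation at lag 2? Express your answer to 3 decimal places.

-0.639

φ_{22} = (r_2 − r_1²) / (1 − r_1²)
r_1² = (0.16)² = 0.0256
Numerator = -0.597 − 0.0256 = -0.6226; denominator = 1 − 0.0256 = 0.9744
φ_{22} = -0.6226 / 0.9744 = -0.639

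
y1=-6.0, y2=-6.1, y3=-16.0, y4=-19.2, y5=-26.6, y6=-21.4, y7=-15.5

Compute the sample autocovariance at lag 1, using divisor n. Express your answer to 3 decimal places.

Mean ȳ = (-6.0 − 6.1 − 16.0 − 19.2 − 26.6 − 21.4 − 15.5)/7 = -15.8286
Σ_{t=1}^{6}(y_t−ȳ)(y_{t+1}−ȳ) = 189.0249
γ_1 = 189.0249 / 7 = 27.004

27.004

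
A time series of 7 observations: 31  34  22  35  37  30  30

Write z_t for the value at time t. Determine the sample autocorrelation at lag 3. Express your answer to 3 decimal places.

Mean z̄ = (31 + 34 + 22 + 35 + 37 + 30 + 30)/7 = 31.2857
Numerator Σ_{t=1}^{4}(z_t−z̄)(z_{t+3}−z̄) = 21.6122
Denominator Σ(z_t−z̄)² = 143.4286
r_3 = 21.6122 / 143.4286 = 0.151

0.151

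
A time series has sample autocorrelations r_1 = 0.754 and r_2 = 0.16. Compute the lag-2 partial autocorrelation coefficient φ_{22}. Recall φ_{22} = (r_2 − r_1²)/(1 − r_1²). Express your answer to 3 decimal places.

-0.947

φ_{22} = (r_2 − r_1²) / (1 − r_1²)
r_1² = (0.754)² = 0.568516
Numerator = 0.16 − 0.5685 = -0.4085; denominator = 1 − 0.5685 = 0.4315
φ_{22} = -0.4085 / 0.4315 = -0.947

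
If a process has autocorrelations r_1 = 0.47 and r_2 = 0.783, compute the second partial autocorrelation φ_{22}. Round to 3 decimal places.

0.721

φ_{22} = (r_2 − r_1²) / (1 − r_1²)
r_1² = (0.47)² = 0.2209
Numerator = 0.783 − 0.2209 = 0.5621; denominator = 1 − 0.2209 = 0.7791
φ_{22} = 0.5621 / 0.7791 = 0.721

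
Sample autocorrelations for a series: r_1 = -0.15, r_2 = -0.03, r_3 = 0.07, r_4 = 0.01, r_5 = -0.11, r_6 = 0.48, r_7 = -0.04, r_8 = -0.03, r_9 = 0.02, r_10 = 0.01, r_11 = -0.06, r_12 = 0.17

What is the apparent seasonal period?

The largest autocorrelation is r_6 = 0.48, with a weaker echo at lag 12 (0.17); the remaining lags stay at or below 0.07.
The dominant spike at lag 6 indicates a seasonal period of 6.

6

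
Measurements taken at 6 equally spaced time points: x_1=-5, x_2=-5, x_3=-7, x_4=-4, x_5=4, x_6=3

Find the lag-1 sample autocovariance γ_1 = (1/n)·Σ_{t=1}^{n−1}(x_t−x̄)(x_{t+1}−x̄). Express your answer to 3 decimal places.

8.426

Mean x̄ = (-5 − 5 − 7 − 4 + 4 + 3)/6 = -2.3333
Deviations: -2.6667, -2.6667, -4.6667, -1.6667, 6.3333, 5.3333
Σ_{t=1}^{5}(x_t−x̄)(x_{t+1}−x̄) = 50.5556
γ_1 = 50.5556 / 6 = 8.426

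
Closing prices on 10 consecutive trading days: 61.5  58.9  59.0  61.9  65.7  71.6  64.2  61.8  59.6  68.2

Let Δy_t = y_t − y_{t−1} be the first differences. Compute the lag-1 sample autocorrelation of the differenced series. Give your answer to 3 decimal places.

First differences Δy: -2.6, 0.1, 2.9, 3.8, 5.9, -7.4, -2.4, -2.2, 8.6
Mean of differences = 0.7444
Numerator Σ(Δy_t−Δȳ)(Δy_{t+1}−Δȳ) = -7.1453
Denominator Σ(Δy_t−Δȳ)² = 198.7622
r_1(Δy) = -7.1453 / 198.7622 = -0.036

-0.036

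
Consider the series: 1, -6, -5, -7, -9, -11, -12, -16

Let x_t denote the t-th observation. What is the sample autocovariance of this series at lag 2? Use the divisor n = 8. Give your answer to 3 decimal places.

6.371

Mean x̄ = (1 − 6 − 5 − 7 − 9 − 11 − 12 − 16)/8 = -8.1250
Deviations: 9.1250, 2.1250, 3.1250, 1.1250, -0.8750, -2.8750, -3.8750, -7.8750
Σ_{t=1}^{6}(x_t−x̄)(x_{t+2}−x̄) = 50.9688
γ_2 = 50.9688 / 8 = 6.371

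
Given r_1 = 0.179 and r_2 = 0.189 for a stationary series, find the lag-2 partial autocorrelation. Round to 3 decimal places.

φ_{22} = (r_2 − r_1²) / (1 − r_1²)
r_1² = (0.179)² = 0.032041
Numerator = 0.189 − 0.0320 = 0.1570; denominator = 1 − 0.0320 = 0.9680
φ_{22} = 0.1570 / 0.9680 = 0.162

0.162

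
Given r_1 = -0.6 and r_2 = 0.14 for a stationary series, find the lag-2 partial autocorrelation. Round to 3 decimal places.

-0.344

φ_{22} = (r_2 − r_1²) / (1 − r_1²)
r_1² = (-0.6)² = 0.36
Numerator = 0.14 − 0.3600 = -0.2200; denominator = 1 − 0.3600 = 0.6400
φ_{22} = -0.2200 / 0.6400 = -0.344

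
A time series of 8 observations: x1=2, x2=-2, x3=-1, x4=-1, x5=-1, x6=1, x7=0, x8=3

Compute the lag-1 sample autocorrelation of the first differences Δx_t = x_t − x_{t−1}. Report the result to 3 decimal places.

First differences Δx: -4, 1, 0, 0, 2, -1, 3
Mean of differences = 0.1429
Numerator Σ(Δx_t−Δx̄)(Δx_{t+1}−Δx̄) = -9.3061
Denominator Σ(Δx_t−Δx̄)² = 30.8571
r_1(Δx) = -9.3061 / 30.8571 = -0.302

-0.302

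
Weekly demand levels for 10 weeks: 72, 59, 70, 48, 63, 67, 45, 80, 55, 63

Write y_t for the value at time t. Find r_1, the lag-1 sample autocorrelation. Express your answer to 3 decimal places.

Mean ȳ = (72 + 59 + 70 + 48 + 63 + 67 + 45 + 80 + 55 + 63)/10 = 62.2000
Numerator Σ_{t=1}^{9}(y_t−ȳ)(y_{t+1}−ȳ) = -697.2400
Denominator Σ(y_t−ȳ)² = 1057.6000
r_1 = -697.2400 / 1057.6000 = -0.659

-0.659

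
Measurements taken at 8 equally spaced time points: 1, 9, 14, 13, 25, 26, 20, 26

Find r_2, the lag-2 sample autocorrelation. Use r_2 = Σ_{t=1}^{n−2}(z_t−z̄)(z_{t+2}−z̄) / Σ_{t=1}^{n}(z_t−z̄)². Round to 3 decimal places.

0.220

Mean z̄ = (1 + 9 + 14 + 13 + 25 + 26 + 20 + 26)/8 = 16.7500
Deviations from mean: -15.7500, -7.7500, -2.7500, -3.7500, 8.2500, 9.2500, 3.2500, 9.2500
Σ(z_t−z̄)(z_{t+2}−z̄) = (43.3125) + (29.0625) + (-22.6875) + (-34.6875) + (26.8125) + (85.5625) = 127.3750
Denominator Σ(z_t−z̄)² = 579.5000
r_2 = 127.3750 / 579.5000 = 0.220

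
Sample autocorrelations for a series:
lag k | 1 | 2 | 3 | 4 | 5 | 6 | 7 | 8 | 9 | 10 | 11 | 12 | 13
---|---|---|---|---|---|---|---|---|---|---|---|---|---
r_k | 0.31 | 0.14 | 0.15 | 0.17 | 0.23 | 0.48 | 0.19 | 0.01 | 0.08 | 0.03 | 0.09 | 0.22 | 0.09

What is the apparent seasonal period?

The largest autocorrelation is r_6 = 0.48; the remaining lags stay at or below 0.31. The elevated value at lag 1 (0.31), dropping to 0.14 at lag 2, reflects decaying short-term dependence rather than seasonality.
The dominant spike at lag 6 indicates a seasonal period of 6.

6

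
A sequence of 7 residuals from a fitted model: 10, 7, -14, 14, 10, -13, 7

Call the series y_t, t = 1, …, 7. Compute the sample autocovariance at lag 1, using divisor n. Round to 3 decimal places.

-46.571

Mean ȳ = (10 + 7 − 14 + 14 + 10 − 13 + 7)/7 = 3.0000
Σ_{t=1}^{6}(y_t−ȳ)(y_{t+1}−ȳ) = -326.0000
γ_1 = -326.0000 / 7 = -46.571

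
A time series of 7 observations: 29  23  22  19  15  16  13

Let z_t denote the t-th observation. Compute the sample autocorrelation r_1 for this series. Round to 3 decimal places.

0.445

Mean z̄ = (29 + 23 + 22 + 19 + 15 + 16 + 13)/7 = 19.5714
Deviations from mean: 9.4286, 3.4286, 2.4286, -0.5714, -4.5714, -3.5714, -6.5714
Numerator Σ_{t=1}^{6}(z_t−z̄)(z_{t+1}−z̄) = 81.6735
Denominator Σ(z_t−z̄)² = 183.7143
r_1 = 81.6735 / 183.7143 = 0.445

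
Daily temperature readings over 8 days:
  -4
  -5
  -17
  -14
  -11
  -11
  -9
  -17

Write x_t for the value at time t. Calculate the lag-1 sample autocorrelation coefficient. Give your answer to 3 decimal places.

0.071

Mean x̄ = (-4 − 5 − 17 − 14 − 11 − 11 − 9 − 17)/8 = -11.0000
Deviations from mean: 7.0000, 6.0000, -6.0000, -3.0000, 0.0000, 0.0000, 2.0000, -6.0000
Σ(x_t−x̄)(x_{t+1}−x̄) = (42.0000) + (-36.0000) + (18.0000) + (0.0000) + (0.0000) + (0.0000) + (-12.0000) = 12.0000
Denominator Σ(x_t−x̄)² = 170.0000
r_1 = 12.0000 / 170.0000 = 0.071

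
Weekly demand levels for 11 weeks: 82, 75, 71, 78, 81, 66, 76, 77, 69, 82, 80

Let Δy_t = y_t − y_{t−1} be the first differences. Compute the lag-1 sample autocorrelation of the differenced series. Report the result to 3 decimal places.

-0.439

First differences Δy: -7, -4, 7, 3, -15, 10, 1, -8, 13, -2
Mean of differences = -0.2000
Numerator Σ(Δy_t−Δȳ)(Δy_{t+1}−Δȳ) = -300.6400
Denominator Σ(Δy_t−Δȳ)² = 685.6000
r_1(Δy) = -300.6400 / 685.6000 = -0.439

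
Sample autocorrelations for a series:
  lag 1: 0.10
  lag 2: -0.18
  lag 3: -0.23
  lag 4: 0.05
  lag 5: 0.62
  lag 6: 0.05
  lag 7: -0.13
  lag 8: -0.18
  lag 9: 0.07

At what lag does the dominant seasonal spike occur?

The largest autocorrelation is r_5 = 0.62; the remaining lags stay at or below 0.10.
The dominant spike at lag 5 indicates a seasonal period of 5.

5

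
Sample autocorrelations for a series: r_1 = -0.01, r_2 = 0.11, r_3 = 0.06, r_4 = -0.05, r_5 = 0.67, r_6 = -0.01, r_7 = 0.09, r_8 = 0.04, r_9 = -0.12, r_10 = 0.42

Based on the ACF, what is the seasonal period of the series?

The largest autocorrelation is r_5 = 0.67, with a weaker echo at lag 10 (0.42); the remaining lags stay at or below 0.11.
The dominant spike at lag 5 indicates a seasonal period of 5.

5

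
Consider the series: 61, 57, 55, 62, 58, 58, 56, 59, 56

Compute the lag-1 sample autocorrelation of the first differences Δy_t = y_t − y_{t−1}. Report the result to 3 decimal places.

First differences Δy: -4, -2, 7, -4, 0, -2, 3, -3
Mean of differences = -0.6250
Numerator Σ(Δy_t−Δȳ)(Δy_{t+1}−Δȳ) = -48.1406
Denominator Σ(Δy_t−Δȳ)² = 103.8750
r_1(Δy) = -48.1406 / 103.8750 = -0.463

-0.463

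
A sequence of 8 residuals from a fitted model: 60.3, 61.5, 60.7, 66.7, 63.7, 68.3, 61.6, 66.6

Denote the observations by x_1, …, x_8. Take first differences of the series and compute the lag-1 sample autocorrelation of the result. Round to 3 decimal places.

-0.776

First differences Δx: 1.2, -0.8, 6.0, -3.0, 4.6, -6.7, 5.0
Mean of differences = 0.9000
Numerator Σ(Δx_t−Δx̄)(Δx_{t+1}−Δx̄) = -102.7800
Denominator Σ(Δx_t−Δx̄)² = 132.4600
r_1(Δx) = -102.7800 / 132.4600 = -0.776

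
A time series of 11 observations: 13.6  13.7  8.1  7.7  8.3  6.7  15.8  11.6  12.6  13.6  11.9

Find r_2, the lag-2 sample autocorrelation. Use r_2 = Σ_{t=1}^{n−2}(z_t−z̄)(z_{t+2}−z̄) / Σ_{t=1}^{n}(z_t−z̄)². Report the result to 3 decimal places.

Mean z̄ = (13.6 + 13.7 + 8.1 + 7.7 + 8.3 + 6.7 + 15.8 + 11.6 + 12.6 + 13.6 + 11.9)/11 = 11.2364
Numerator Σ_{t=1}^{9}(z_t−z̄)(z_{t+2}−z̄) = 2.0637
Denominator Σ(z_t−z̄)² = 92.0455
r_2 = 2.0637 / 92.0455 = 0.022

0.022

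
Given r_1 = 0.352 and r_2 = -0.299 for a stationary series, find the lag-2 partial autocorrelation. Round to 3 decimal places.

φ_{22} = (r_2 − r_1²) / (1 − r_1²)
r_1² = (0.352)² = 0.123904
Numerator = -0.299 − 0.1239 = -0.4229; denominator = 1 − 0.1239 = 0.8761
φ_{22} = -0.4229 / 0.8761 = -0.483

-0.483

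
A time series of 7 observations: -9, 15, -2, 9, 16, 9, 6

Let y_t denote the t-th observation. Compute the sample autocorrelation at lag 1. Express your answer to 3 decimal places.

-0.361

Mean ȳ = (-9 + 15 − 2 + 9 + 16 + 9 + 6)/7 = 6.2857
Deviations from mean: -15.2857, 8.7143, -8.2857, 2.7143, 9.7143, 2.7143, -0.2857
Numerator Σ_{t=1}^{6}(y_t−ȳ)(y_{t+1}−ȳ) = -175.9388
Denominator Σ(y_t−ȳ)² = 487.4286
r_1 = -175.9388 / 487.4286 = -0.361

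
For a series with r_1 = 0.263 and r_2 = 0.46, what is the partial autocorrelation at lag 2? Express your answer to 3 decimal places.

φ_{22} = (r_2 − r_1²) / (1 − r_1²)
r_1² = (0.263)² = 0.069169
Numerator = 0.46 − 0.0692 = 0.3908; denominator = 1 − 0.0692 = 0.9308
φ_{22} = 0.3908 / 0.9308 = 0.420

0.420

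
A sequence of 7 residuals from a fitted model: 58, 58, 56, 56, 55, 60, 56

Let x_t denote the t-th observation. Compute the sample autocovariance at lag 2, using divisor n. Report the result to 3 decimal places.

-0.143

Mean x̄ = (58 + 58 + 56 + 56 + 55 + 60 + 56)/7 = 57.0000
Σ_{t=1}^{5}(x_t−x̄)(x_{t+2}−x̄) = -1.0000
γ_2 = -1.0000 / 7 = -0.143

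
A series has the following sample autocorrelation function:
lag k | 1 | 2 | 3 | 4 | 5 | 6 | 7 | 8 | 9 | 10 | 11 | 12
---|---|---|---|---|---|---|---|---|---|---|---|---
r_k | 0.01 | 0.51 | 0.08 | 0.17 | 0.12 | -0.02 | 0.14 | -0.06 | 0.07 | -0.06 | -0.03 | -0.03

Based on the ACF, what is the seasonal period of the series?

The largest autocorrelation is r_2 = 0.51, with a weaker echo at lag 4 (0.17); the remaining lags stay at or below 0.14.
The dominant spike at lag 2 indicates a seasonal period of 2.

2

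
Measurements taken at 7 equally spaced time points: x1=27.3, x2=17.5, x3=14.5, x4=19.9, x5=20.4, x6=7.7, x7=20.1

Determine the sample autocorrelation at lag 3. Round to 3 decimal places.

0.256

Mean x̄ = (27.3 + 17.5 + 14.5 + 19.9 + 20.4 + 7.7 + 20.1)/7 = 18.2000
Deviations from mean: 9.1000, -0.7000, -3.7000, 1.7000, 2.2000, -10.5000, 1.9000
Σ(x_t−x̄)(x_{t+3}−x̄) = (15.4700) + (-1.5400) + (38.8500) + (3.2300) = 56.0100
Denominator Σ(x_t−x̄)² = 218.5800
r_3 = 56.0100 / 218.5800 = 0.256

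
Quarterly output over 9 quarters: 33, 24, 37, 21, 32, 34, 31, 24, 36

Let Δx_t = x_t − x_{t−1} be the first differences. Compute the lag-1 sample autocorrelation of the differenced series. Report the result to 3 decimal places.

-0.659

First differences Δx: -9, 13, -16, 11, 2, -3, -7, 12
Mean of differences = 0.3750
Numerator Σ(Δx_t−Δx̄)(Δx_{t+1}−Δx̄) = -548.1406
Denominator Σ(Δx_t−Δx̄)² = 831.8750
r_1(Δx) = -548.1406 / 831.8750 = -0.659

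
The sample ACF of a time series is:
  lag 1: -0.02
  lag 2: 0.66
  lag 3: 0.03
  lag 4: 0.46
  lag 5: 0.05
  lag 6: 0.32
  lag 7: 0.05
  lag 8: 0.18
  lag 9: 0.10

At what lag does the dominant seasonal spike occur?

2

The largest autocorrelation is r_2 = 0.66, with weaker echoes at lags 4 (0.46), 6 (0.32) and 8 (0.18); the remaining lags stay at or below 0.10.
The dominant spike at lag 2 indicates a seasonal period of 2.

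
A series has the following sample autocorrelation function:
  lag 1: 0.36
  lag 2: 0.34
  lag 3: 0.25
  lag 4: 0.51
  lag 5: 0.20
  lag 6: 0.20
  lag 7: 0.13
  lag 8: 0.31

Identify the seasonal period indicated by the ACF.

4

The largest autocorrelation is r_4 = 0.51; the remaining lags stay at or below 0.36. The elevated value at lag 1 (0.36), dropping to 0.34 at lag 2, reflects decaying short-term dependence rather than seasonality.
The dominant spike at lag 4 indicates a seasonal period of 4.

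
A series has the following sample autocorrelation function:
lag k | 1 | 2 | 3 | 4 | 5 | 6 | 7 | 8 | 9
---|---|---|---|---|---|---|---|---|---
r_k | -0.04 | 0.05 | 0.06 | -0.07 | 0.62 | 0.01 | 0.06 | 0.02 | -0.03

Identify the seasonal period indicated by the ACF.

The largest autocorrelation is r_5 = 0.62; the remaining lags stay at or below 0.06.
The dominant spike at lag 5 indicates a seasonal period of 5.

5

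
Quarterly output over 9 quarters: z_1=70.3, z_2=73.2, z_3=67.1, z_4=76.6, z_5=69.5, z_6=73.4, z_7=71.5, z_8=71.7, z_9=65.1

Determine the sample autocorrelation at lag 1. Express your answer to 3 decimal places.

Mean z̄ = (70.3 + 73.2 + 67.1 + 76.6 + 69.5 + 73.4 + 71.5 + 71.7 + 65.1)/9 = 70.9333
Numerator Σ_{t=1}^{8}(z_t−z̄)(z_{t+1}−z̄) = -46.1444
Denominator Σ(z_t−z̄)² = 95.4200
r_1 = -46.1444 / 95.4200 = -0.484

-0.484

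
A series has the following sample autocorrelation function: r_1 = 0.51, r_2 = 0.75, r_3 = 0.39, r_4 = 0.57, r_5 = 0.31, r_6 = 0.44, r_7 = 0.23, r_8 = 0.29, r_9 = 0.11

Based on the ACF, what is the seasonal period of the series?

2

The largest autocorrelation is r_2 = 0.75, with a weaker echo at lag 4 (0.57); the remaining lags stay at or below 0.51.
The dominant spike at lag 2 indicates a seasonal period of 2.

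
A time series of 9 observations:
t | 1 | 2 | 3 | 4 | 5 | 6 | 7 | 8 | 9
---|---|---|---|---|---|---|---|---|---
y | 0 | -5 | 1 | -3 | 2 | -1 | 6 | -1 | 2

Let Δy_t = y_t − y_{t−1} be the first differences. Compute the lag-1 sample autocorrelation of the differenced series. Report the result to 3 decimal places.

First differences Δy: -5, 6, -4, 5, -3, 7, -7, 3
Mean of differences = 0.2500
Numerator Σ(Δy_t−Δȳ)(Δy_{t+1}−Δȳ) = -181.0625
Denominator Σ(Δy_t−Δȳ)² = 217.5000
r_1(Δy) = -181.0625 / 217.5000 = -0.832

-0.832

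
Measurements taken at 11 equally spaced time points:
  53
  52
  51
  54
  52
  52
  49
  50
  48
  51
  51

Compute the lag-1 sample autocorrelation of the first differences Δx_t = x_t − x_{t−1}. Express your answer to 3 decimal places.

First differences Δx: -1, -1, 3, -2, 0, -3, 1, -2, 3, 0
Mean of differences = -0.2000
Numerator Σ(Δx_t−Δx̄)(Δx_{t+1}−Δx̄) = -19.2400
Denominator Σ(Δx_t−Δx̄)² = 37.6000
r_1(Δx) = -19.2400 / 37.6000 = -0.512

-0.512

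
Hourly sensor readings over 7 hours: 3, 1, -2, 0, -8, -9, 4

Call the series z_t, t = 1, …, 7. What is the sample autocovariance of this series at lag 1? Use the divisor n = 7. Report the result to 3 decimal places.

0.892

Mean z̄ = (3 + 1 − 2 + 0 − 8 − 9 + 4)/7 = -1.5714
Deviations: 4.5714, 2.5714, -0.4286, 1.5714, -6.4286, -7.4286, 5.5714
Σ_{t=1}^{6}(z_t−z̄)(z_{t+1}−z̄) = 6.2449
γ_1 = 6.2449 / 7 = 0.892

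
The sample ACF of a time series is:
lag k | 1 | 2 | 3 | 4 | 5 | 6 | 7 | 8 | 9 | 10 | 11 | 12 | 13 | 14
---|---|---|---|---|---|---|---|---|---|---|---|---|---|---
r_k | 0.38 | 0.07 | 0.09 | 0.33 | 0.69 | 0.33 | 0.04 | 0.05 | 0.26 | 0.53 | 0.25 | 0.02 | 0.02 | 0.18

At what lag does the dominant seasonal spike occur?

The largest autocorrelation is r_5 = 0.69, with a weaker echo at lag 10 (0.53); the remaining lags stay at or below 0.38. The elevated value at lag 1 (0.38), dropping to 0.07 at lag 2, reflects decaying short-term dependence rather than seasonality.
The dominant spike at lag 5 indicates a seasonal period of 5.

5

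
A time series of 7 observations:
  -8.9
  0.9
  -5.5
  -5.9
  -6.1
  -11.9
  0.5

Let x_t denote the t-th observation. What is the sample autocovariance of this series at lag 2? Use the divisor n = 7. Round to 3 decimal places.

-0.497

Mean x̄ = (-8.9 + 0.9 − 5.5 − 5.9 − 6.1 − 11.9 + 0.5)/7 = -5.2714
Deviations: -3.6286, 6.1714, -0.2286, -0.6286, -0.8286, -6.6286, 5.7714
Σ_{t=1}^{5}(x_t−x̄)(x_{t+2}−x̄) = -3.4759
γ_2 = -3.4759 / 7 = -0.497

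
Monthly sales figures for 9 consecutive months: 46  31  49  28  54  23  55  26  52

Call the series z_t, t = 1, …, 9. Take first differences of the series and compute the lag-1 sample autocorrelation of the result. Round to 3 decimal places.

-0.905

First differences Δz: -15, 18, -21, 26, -31, 32, -29, 26
Mean of differences = 0.7500
Numerator Σ(Δz_t−Δz̄)(Δz_{t+1}−Δz̄) = -4670.8125
Denominator Σ(Δz_t−Δz̄)² = 5163.5000
r_1(Δz) = -4670.8125 / 5163.5000 = -0.905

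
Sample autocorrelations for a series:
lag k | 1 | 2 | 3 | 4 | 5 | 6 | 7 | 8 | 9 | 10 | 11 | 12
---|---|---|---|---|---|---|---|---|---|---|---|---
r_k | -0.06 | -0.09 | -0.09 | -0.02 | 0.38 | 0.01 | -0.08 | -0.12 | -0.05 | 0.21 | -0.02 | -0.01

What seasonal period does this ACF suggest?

5

The largest autocorrelation is r_5 = 0.38, with a weaker echo at lag 10 (0.21); the remaining lags stay at or below 0.01.
The dominant spike at lag 5 indicates a seasonal period of 5.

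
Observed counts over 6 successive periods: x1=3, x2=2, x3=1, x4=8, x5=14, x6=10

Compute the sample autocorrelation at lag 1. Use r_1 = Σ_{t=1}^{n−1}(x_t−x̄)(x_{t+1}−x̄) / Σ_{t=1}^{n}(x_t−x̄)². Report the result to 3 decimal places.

Mean x̄ = (3 + 2 + 1 + 8 + 14 + 10)/6 = 6.3333
Deviations from mean: -3.3333, -4.3333, -5.3333, 1.6667, 7.6667, 3.6667
Numerator Σ_{t=1}^{5}(x_t−x̄)(x_{t+1}−x̄) = 69.5556
Denominator Σ(x_t−x̄)² = 133.3333
r_1 = 69.5556 / 133.3333 = 0.522

0.522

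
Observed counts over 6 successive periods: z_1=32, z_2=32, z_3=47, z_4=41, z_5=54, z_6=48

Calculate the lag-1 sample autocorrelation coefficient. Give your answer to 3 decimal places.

0.254

Mean z̄ = (32 + 32 + 47 + 41 + 54 + 48)/6 = 42.3333
Deviations from mean: -10.3333, -10.3333, 4.6667, -1.3333, 11.6667, 5.6667
Σ(z_t−z̄)(z_{t+1}−z̄) = (106.7778) + (-48.2222) + (-6.2222) + (-15.5556) + (66.1111) = 102.8889
Denominator Σ(z_t−z̄)² = 405.3333
r_1 = 102.8889 / 405.3333 = 0.254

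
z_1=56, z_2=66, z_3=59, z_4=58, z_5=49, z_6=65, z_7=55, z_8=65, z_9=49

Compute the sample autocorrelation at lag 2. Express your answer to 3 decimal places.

0.272

Mean z̄ = (56 + 66 + 59 + 58 + 49 + 65 + 55 + 65 + 49)/9 = 58.0000
Σ(z_t−z̄)(z_{t+2}−z̄) = (-2.0000) + (0.0000) + (-9.0000) + (0.0000) + (27.0000) + (49.0000) + (27.0000) = 92.0000
Denominator Σ(z_t−z̄)² = 338.0000
r_2 = 92.0000 / 338.0000 = 0.272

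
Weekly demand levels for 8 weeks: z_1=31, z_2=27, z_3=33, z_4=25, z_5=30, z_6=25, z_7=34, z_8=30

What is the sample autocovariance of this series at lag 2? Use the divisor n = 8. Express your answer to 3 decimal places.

Mean z̄ = (31 + 27 + 33 + 25 + 30 + 25 + 34 + 30)/8 = 29.3750
Σ_{t=1}^{6}(z_t−z̄)(z_{t+2}−z̄) = 37.8438
γ_2 = 37.8438 / 8 = 4.730

4.730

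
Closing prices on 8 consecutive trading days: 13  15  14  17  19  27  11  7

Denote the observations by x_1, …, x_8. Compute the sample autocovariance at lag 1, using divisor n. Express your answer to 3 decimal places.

4.123

Mean x̄ = (13 + 15 + 14 + 17 + 19 + 27 + 11 + 7)/8 = 15.3750
Σ_{t=1}^{7}(x_t−x̄)(x_{t+1}−x̄) = 32.9844
γ_1 = 32.9844 / 8 = 4.123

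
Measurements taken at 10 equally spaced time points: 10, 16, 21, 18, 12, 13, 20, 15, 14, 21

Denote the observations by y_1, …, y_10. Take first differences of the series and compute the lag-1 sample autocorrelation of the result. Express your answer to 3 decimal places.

First differences Δy: 6, 5, -3, -6, 1, 7, -5, -1, 7
Mean of differences = 1.2222
Numerator Σ(Δy_t−Δȳ)(Δy_{t+1}−Δȳ) = -2.0494
Denominator Σ(Δy_t−Δȳ)² = 217.5556
r_1(Δy) = -2.0494 / 217.5556 = -0.009

-0.009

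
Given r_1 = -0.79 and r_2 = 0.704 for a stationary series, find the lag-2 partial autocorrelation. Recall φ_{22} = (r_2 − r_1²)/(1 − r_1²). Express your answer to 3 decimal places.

0.213

φ_{22} = (r_2 − r_1²) / (1 − r_1²)
r_1² = (-0.79)² = 0.6241
Numerator = 0.704 − 0.6241 = 0.0799; denominator = 1 − 0.6241 = 0.3759
φ_{22} = 0.0799 / 0.3759 = 0.213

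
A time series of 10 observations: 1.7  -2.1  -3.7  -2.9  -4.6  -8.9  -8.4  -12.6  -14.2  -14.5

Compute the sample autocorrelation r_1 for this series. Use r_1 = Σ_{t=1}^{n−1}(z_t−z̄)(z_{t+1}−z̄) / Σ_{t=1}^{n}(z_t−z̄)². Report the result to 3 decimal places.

Mean z̄ = (1.7 − 2.1 − 3.7 − 2.9 − 4.6 − 8.9 − 8.4 − 12.6 − 14.2 − 14.5)/10 = -7.0200
Numerator Σ_{t=1}^{9}(z_t−z̄)(z_{t+1}−z̄) = 182.4016
Denominator Σ(z_t−z̄)² = 278.1760
r_1 = 182.4016 / 278.1760 = 0.656

0.656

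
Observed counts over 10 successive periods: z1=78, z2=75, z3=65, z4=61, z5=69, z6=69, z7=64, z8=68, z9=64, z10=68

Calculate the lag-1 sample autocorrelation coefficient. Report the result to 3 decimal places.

Mean z̄ = (78 + 75 + 65 + 61 + 69 + 69 + 64 + 68 + 64 + 68)/10 = 68.1000
Numerator Σ_{t=1}^{9}(z_t−z̄)(z_{t+1}−z̄) = 60.8900
Denominator Σ(z_t−z̄)² = 240.9000
r_1 = 60.8900 / 240.9000 = 0.253

0.253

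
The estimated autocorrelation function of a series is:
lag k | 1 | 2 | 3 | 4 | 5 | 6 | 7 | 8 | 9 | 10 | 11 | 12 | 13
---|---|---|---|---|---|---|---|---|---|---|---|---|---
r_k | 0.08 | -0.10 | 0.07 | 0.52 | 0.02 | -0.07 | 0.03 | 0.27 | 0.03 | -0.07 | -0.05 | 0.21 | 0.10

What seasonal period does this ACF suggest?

4

The largest autocorrelation is r_4 = 0.52, with weaker echoes at lags 8 (0.27) and 12 (0.21); the remaining lags stay at or below 0.10.
The dominant spike at lag 4 indicates a seasonal period of 4.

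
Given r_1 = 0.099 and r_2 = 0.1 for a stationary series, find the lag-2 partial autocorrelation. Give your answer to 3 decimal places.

0.091

φ_{22} = (r_2 − r_1²) / (1 − r_1²)
r_1² = (0.099)² = 0.009801
Numerator = 0.1 − 0.0098 = 0.0902; denominator = 1 − 0.0098 = 0.9902
φ_{22} = 0.0902 / 0.9902 = 0.091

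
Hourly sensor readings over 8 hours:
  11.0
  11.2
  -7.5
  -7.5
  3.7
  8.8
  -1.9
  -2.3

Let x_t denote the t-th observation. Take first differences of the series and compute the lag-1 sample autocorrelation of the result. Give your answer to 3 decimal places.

-0.043

First differences Δx: 0.2, -18.7, 0.0, 11.2, 5.1, -10.7, -0.4
Mean of differences = -1.9000
Numerator Σ(Δx_t−Δx̄)(Δx_{t+1}−Δx̄) = -25.4100
Denominator Σ(Δx_t−Δx̄)² = 590.5600
r_1(Δx) = -25.4100 / 590.5600 = -0.043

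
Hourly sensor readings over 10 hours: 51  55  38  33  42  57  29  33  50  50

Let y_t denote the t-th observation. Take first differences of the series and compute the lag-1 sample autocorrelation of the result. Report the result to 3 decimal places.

First differences Δy: 4, -17, -5, 9, 15, -28, 4, 17, 0
Mean of differences = -0.1111
Numerator Σ(Δy_t−Δȳ)(Δy_{t+1}−Δȳ) = -357.5679
Denominator Σ(Δy_t−Δȳ)² = 1724.8889
r_1(Δy) = -357.5679 / 1724.8889 = -0.207

-0.207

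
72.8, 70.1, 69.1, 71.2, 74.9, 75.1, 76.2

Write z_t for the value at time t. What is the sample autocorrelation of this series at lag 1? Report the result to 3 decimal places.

Mean z̄ = (72.8 + 70.1 + 69.1 + 71.2 + 74.9 + 75.1 + 76.2)/7 = 72.7714
Deviations from mean: 0.0286, -2.6714, -3.6714, -1.5714, 2.1286, 2.3286, 3.4286
Σ(z_t−z̄)(z_{t+1}−z̄) = (-0.0763) + (9.8080) + (5.7694) + (-3.3449) + (4.9565) + (7.9837) = 25.0963
Denominator Σ(z_t−z̄)² = 44.7943
r_1 = 25.0963 / 44.7943 = 0.560

0.560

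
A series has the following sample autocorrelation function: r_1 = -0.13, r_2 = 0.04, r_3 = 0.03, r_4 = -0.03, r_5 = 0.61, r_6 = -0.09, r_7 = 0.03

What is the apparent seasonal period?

The largest autocorrelation is r_5 = 0.61; the remaining lags stay at or below 0.04.
The dominant spike at lag 5 indicates a seasonal period of 5.

5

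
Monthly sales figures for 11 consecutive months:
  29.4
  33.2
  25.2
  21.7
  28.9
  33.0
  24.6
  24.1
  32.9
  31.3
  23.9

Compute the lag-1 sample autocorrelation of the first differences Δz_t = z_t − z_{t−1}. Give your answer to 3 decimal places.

First differences Δz: 3.8, -8.0, -3.5, 7.2, 4.1, -8.4, -0.5, 8.8, -1.6, -7.4
Mean of differences = -0.5500
Numerator Σ(Δz_t−Δz̄)(Δz_{t+1}−Δz̄) = -36.3075
Denominator Σ(Δz_t−Δz̄)² = 361.8850
r_1(Δz) = -36.3075 / 361.8850 = -0.100

-0.100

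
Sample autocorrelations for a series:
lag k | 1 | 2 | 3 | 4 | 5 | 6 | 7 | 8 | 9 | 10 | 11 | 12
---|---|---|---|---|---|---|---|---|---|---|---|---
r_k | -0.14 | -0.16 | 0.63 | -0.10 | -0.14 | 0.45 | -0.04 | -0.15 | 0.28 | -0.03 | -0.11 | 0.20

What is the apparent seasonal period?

3

The largest autocorrelation is r_3 = 0.63, with weaker echoes at lags 6 (0.45), 9 (0.28) and 12 (0.20); the remaining lags stay at or below -0.03.
The dominant spike at lag 3 indicates a seasonal period of 3.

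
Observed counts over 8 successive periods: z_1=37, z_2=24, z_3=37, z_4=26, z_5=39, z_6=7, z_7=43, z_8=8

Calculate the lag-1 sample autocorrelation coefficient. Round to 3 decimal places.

Mean z̄ = (37 + 24 + 37 + 26 + 39 + 7 + 43 + 8)/8 = 27.6250
Σ(z_t−z̄)(z_{t+1}−z̄) = (-33.9844) + (-33.9844) + (-15.2344) + (-18.4844) + (-234.6094) + (-317.1094) + (-301.7344) = -955.1406
Denominator Σ(z_t−z̄)² = 1367.8750
r_1 = -955.1406 / 1367.8750 = -0.698

-0.698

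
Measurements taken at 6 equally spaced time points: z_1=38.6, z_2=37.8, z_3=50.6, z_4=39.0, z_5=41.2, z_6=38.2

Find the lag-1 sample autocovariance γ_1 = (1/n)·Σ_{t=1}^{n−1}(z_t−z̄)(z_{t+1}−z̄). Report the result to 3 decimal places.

Mean z̄ = (38.6 + 37.8 + 50.6 + 39.0 + 41.2 + 38.2)/6 = 40.9000
Deviations: -2.3000, -3.1000, 9.7000, -1.9000, 0.3000, -2.7000
Σ_{t=1}^{5}(z_t−z̄)(z_{t+1}−z̄) = -42.7500
γ_1 = -42.7500 / 6 = -7.125

-7.125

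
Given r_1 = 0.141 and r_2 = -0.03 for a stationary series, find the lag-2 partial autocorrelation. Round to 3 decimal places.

-0.051

φ_{22} = (r_2 − r_1²) / (1 − r_1²)
r_1² = (0.141)² = 0.019881
Numerator = -0.03 − 0.0199 = -0.0499; denominator = 1 − 0.0199 = 0.9801
φ_{22} = -0.0499 / 0.9801 = -0.051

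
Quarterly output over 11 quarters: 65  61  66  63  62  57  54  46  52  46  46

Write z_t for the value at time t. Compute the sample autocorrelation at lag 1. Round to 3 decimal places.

0.671

Mean z̄ = (65 + 61 + 66 + 63 + 62 + 57 + 54 + 46 + 52 + 46 + 46)/11 = 56.1818
Numerator Σ_{t=1}^{10}(z_t−z̄)(z_{t+1}−z̄) = 410.4215
Denominator Σ(z_t−z̄)² = 611.6364
r_1 = 410.4215 / 611.6364 = 0.671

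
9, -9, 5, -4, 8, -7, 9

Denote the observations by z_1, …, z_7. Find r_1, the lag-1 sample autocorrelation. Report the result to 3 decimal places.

-0.760

Mean z̄ = (9 − 9 + 5 − 4 + 8 − 7 + 9)/7 = 1.5714
Numerator Σ_{t=1}^{6}(z_t−z̄)(z_{t+1}−z̄) = -288.4694
Denominator Σ(z_t−z̄)² = 379.7143
r_1 = -288.4694 / 379.7143 = -0.760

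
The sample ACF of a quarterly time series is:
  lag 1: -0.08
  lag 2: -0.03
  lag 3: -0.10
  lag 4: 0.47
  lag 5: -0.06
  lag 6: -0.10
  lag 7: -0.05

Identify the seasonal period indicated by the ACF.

The largest autocorrelation is r_4 = 0.47; the remaining lags stay at or below -0.03.
The dominant spike at lag 4 indicates a seasonal period of 4.

4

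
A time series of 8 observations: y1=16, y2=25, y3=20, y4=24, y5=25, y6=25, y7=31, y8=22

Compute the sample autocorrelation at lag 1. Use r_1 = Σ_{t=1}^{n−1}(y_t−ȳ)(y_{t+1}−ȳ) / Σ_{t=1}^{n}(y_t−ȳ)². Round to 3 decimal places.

-0.114

Mean ȳ = (16 + 25 + 20 + 24 + 25 + 25 + 31 + 22)/8 = 23.5000
Σ(y_t−ȳ)(y_{t+1}−ȳ) = (-11.2500) + (-5.2500) + (-1.7500) + (0.7500) + (2.2500) + (11.2500) + (-11.2500) = -15.2500
Denominator Σ(y_t−ȳ)² = 134.0000
r_1 = -15.2500 / 134.0000 = -0.114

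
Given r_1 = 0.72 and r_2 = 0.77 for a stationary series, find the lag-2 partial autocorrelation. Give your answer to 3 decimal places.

0.522

φ_{22} = (r_2 − r_1²) / (1 − r_1²)
r_1² = (0.72)² = 0.5184
Numerator = 0.77 − 0.5184 = 0.2516; denominator = 1 − 0.5184 = 0.4816
φ_{22} = 0.2516 / 0.4816 = 0.522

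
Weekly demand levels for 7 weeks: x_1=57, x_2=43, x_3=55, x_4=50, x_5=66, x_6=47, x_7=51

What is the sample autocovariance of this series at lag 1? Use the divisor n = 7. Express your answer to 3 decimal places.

Mean x̄ = (57 + 43 + 55 + 50 + 66 + 47 + 51)/7 = 52.7143
Deviations: 4.2857, -9.7143, 2.2857, -2.7143, 13.2857, -5.7143, -1.7143
Σ_{t=1}^{6}(x_t−x̄)(x_{t+1}−x̄) = -172.2245
γ_1 = -172.2245 / 7 = -24.603

-24.603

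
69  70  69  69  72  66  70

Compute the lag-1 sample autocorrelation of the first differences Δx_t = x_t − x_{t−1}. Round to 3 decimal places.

-0.674

First differences Δx: 1, -1, 0, 3, -6, 4
Mean of differences = 0.1667
Numerator Σ(Δx_t−Δx̄)(Δx_{t+1}−Δx̄) = -42.3611
Denominator Σ(Δx_t−Δx̄)² = 62.8333
r_1(Δx) = -42.3611 / 62.8333 = -0.674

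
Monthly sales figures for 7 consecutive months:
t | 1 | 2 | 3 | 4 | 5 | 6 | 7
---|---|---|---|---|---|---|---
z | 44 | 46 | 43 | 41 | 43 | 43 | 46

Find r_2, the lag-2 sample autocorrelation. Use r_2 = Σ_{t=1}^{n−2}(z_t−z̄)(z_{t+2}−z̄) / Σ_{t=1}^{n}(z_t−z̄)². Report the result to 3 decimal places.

-0.288

Mean z̄ = (44 + 46 + 43 + 41 + 43 + 43 + 46)/7 = 43.7143
Numerator Σ_{t=1}^{5}(z_t−z̄)(z_{t+2}−z̄) = -5.5918
Denominator Σ(z_t−z̄)² = 19.4286
r_2 = -5.5918 / 19.4286 = -0.288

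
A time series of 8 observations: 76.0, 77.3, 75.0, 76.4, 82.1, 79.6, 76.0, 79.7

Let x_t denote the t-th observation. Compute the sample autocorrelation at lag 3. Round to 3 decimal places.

Mean x̄ = (76.0 + 77.3 + 75.0 + 76.4 + 82.1 + 79.6 + 76.0 + 79.7)/8 = 77.7625
Σ(x_t−x̄)(x_{t+3}−x̄) = (2.4014) + (-2.0061) + (-5.0761) + (2.4014) + (8.4039) = 6.1245
Denominator Σ(x_t−x̄)² = 41.8588
r_3 = 6.1245 / 41.8588 = 0.146

0.146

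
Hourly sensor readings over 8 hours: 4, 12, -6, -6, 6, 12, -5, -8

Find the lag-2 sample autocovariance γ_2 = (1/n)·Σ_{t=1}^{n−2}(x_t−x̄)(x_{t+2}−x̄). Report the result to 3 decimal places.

Mean x̄ = (4 + 12 − 6 − 6 + 6 + 12 − 5 − 8)/8 = 1.1250
Σ_{t=1}^{6}(x_t−x̄)(x_{t+2}−x̄) = -339.2813
γ_2 = -339.2813 / 8 = -42.410

-42.410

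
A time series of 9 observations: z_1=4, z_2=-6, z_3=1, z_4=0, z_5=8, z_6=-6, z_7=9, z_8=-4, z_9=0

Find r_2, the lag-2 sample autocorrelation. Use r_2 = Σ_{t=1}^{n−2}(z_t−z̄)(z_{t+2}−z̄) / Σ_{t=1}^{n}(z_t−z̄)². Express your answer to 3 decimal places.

0.403

Mean z̄ = (4 − 6 + 1 + 0 + 8 − 6 + 9 − 4 + 0)/9 = 0.6667
Numerator Σ_{t=1}^{7}(z_t−z̄)(z_{t+2}−z̄) = 99.1111
Denominator Σ(z_t−z̄)² = 246.0000
r_2 = 99.1111 / 246.0000 = 0.403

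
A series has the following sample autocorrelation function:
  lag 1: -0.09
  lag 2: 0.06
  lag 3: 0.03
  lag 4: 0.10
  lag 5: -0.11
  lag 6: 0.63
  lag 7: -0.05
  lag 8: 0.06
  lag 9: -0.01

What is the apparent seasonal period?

The largest autocorrelation is r_6 = 0.63; the remaining lags stay at or below 0.10.
The dominant spike at lag 6 indicates a seasonal period of 6.

6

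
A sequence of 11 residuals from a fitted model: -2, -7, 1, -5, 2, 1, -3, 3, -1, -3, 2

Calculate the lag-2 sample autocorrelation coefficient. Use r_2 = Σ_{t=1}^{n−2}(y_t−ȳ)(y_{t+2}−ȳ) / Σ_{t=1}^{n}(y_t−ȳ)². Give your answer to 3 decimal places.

Mean ȳ = (-2 − 7 + 1 − 5 + 2 + 1 − 3 + 3 − 1 − 3 + 2)/11 = -1.0909
Numerator Σ_{t=1}^{9}(y_t−ȳ)(y_{t+2}−ȳ) = 14.4380
Denominator Σ(y_t−ȳ)² = 102.9091
r_2 = 14.4380 / 102.9091 = 0.140

0.140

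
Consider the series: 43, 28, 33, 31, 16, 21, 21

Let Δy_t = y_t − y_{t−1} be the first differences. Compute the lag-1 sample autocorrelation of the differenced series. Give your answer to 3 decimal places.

-0.399

First differences Δy: -15, 5, -2, -15, 5, 0
Mean of differences = -3.6667
Numerator Σ(Δy_t−Δȳ)(Δy_{t+1}−Δȳ) = -169.1111
Denominator Σ(Δy_t−Δȳ)² = 423.3333
r_1(Δy) = -169.1111 / 423.3333 = -0.399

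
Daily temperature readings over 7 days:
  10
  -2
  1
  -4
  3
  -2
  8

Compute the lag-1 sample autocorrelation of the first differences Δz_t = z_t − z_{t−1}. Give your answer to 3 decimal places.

-0.487

First differences Δz: -12, 3, -5, 7, -5, 10
Mean of differences = -0.3333
Numerator Σ(Δz_t−Δz̄)(Δz_{t+1}−Δz̄) = -171.1111
Denominator Σ(Δz_t−Δz̄)² = 351.3333
r_1(Δz) = -171.1111 / 351.3333 = -0.487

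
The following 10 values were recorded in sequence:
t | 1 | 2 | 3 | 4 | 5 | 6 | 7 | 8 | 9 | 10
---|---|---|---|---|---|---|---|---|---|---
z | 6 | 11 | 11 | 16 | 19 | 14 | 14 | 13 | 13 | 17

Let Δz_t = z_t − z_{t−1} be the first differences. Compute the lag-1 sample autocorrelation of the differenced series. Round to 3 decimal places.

-0.045

First differences Δz: 5, 0, 5, 3, -5, 0, -1, 0, 4
Mean of differences = 1.2222
Numerator Σ(Δz_t−Δz̄)(Δz_{t+1}−Δz̄) = -3.9383
Denominator Σ(Δz_t−Δz̄)² = 87.5556
r_1(Δz) = -3.9383 / 87.5556 = -0.045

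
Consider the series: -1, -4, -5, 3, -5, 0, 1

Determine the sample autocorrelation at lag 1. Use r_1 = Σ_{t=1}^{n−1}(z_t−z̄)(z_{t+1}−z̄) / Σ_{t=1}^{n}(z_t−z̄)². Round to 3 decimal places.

Mean z̄ = (-1 − 4 − 5 + 3 − 5 + 0 + 1)/7 = -1.5714
Deviations from mean: 0.5714, -2.4286, -3.4286, 4.5714, -3.4286, 1.5714, 2.5714
Numerator Σ_{t=1}^{6}(z_t−z̄)(z_{t+1}−z̄) = -25.7551
Denominator Σ(z_t−z̄)² = 59.7143
r_1 = -25.7551 / 59.7143 = -0.431

-0.431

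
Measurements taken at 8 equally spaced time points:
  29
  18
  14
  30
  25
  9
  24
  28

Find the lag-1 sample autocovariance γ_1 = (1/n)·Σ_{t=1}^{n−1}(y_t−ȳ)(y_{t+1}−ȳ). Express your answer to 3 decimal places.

-10.939

Mean ȳ = (29 + 18 + 14 + 30 + 25 + 9 + 24 + 28)/8 = 22.1250
Deviations: 6.8750, -4.1250, -8.1250, 7.8750, 2.8750, -13.1250, 1.8750, 5.8750
Σ_{t=1}^{7}(y_t−ȳ)(y_{t+1}−ȳ) = -87.5156
γ_1 = -87.5156 / 8 = -10.939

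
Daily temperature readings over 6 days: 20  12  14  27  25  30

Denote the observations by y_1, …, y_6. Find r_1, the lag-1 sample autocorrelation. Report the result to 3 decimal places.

Mean ȳ = (20 + 12 + 14 + 27 + 25 + 30)/6 = 21.3333
Deviations from mean: -1.3333, -9.3333, -7.3333, 5.6667, 3.6667, 8.6667
Numerator Σ_{t=1}^{5}(y_t−ȳ)(y_{t+1}−ȳ) = 91.8889
Denominator Σ(y_t−ȳ)² = 263.3333
r_1 = 91.8889 / 263.3333 = 0.349

0.349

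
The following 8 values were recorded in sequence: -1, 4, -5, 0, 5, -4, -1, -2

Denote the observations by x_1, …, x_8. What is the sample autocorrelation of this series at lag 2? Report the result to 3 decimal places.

-0.227

Mean x̄ = (-1 + 4 − 5 + 0 + 5 − 4 − 1 − 2)/8 = -0.5000
Deviations from mean: -0.5000, 4.5000, -4.5000, 0.5000, 5.5000, -3.5000, -0.5000, -1.5000
Σ(x_t−x̄)(x_{t+2}−x̄) = (2.2500) + (2.2500) + (-24.7500) + (-1.7500) + (-2.7500) + (5.2500) = -19.5000
Denominator Σ(x_t−x̄)² = 86.0000
r_2 = -19.5000 / 86.0000 = -0.227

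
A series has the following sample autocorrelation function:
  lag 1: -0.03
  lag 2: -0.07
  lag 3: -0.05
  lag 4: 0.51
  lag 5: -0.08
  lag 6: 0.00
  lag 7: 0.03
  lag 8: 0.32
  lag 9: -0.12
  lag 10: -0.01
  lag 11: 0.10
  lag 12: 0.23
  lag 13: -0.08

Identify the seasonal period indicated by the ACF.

The largest autocorrelation is r_4 = 0.51, with weaker echoes at lags 8 (0.32) and 12 (0.23); the remaining lags stay at or below 0.10.
The dominant spike at lag 4 indicates a seasonal period of 4.

4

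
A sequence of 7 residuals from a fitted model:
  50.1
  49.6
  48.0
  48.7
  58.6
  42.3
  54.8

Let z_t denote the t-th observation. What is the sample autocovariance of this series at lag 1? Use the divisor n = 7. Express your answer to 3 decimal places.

Mean z̄ = (50.1 + 49.6 + 48.0 + 48.7 + 58.6 + 42.3 + 54.8)/7 = 50.3000
Σ_{t=1}^{6}(z_t−z̄)(z_{t+1}−z̄) = -110.2500
γ_1 = -110.2500 / 7 = -15.750

-15.750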